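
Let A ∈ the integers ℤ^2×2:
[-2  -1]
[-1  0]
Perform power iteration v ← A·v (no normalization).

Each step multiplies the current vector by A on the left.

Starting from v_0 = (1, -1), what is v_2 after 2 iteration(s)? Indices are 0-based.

v_0 = (1, -1).
v_1 = A·v_0 = (-1, -1).
v_2 = A·v_1 = (3, 1).

v_2 = (3, 1)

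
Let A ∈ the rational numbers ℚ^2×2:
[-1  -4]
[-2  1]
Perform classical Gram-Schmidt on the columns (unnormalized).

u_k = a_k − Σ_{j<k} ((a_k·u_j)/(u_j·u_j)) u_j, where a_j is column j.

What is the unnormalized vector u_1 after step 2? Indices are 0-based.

Step 1: u_0 = a_0 = (-1, -2).
Step 2: u_1 = a_1 − (2/5)·u_0 = (-18/5, 9/5).

u_1 = (-18/5, 9/5)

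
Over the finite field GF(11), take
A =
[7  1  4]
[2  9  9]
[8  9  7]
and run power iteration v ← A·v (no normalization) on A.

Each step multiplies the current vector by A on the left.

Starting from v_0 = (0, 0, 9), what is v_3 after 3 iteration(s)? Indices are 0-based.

v_3 = (9, 6, 6)

v_0 = (0, 0, 9).
v_1 = A·v_0 = (3, 4, 8).
v_2 = A·v_1 = (2, 4, 6).
v_3 = A·v_2 = (9, 6, 6).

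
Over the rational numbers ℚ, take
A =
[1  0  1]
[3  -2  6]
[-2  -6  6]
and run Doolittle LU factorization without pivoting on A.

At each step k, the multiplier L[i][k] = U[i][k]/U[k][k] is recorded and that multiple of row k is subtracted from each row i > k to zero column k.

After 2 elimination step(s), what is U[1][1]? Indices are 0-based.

k=0: U[0][0]=1
  eliminate (1,0): mult=3, new row 1: (0, -2, 3); set L[1][0]=3
  eliminate (2,0): mult=-2, new row 2: (0, -6, 8); set L[2][0]=-2
k=1: U[1][1]=-2
  eliminate (2,1): mult=3, new row 2: (0, 0, -1); set L[2][1]=3

U[1][1] = -2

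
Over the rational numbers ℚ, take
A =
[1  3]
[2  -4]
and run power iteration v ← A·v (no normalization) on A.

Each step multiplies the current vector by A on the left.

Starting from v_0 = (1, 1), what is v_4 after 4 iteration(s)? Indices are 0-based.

v_4 = (-158, 364)

v_0 = (1, 1).
v_1 = A·v_0 = (4, -2).
v_2 = A·v_1 = (-2, 16).
v_3 = A·v_2 = (46, -68).
v_4 = A·v_3 = (-158, 364).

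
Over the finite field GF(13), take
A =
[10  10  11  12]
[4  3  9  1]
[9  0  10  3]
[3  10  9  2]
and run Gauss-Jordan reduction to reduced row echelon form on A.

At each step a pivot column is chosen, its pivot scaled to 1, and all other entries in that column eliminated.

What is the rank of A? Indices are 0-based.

pivot(0,0)=10: scale R0 → (1, 1, 5, 9)
  clear (1,0): R1 −= (4)R0 → (0, 12, 2, 4)
  clear (2,0): R2 −= (9)R0 → (0, 4, 4, 0)
  clear (3,0): R3 −= (3)R0 → (0, 7, 7, 1)
pivot(1,1)=12: scale R1 → (0, 1, 11, 9)
  clear (0,1): R0 −= (1)R1 → (1, 0, 7, 0)
  clear (2,1): R2 −= (4)R1 → (0, 0, 12, 3)
  clear (3,1): R3 −= (7)R1 → (0, 0, 8, 3)
pivot(2,2)=12: scale R2 → (0, 0, 1, 10)
  clear (0,2): R0 −= (7)R2 → (1, 0, 0, 8)
  clear (1,2): R1 −= (11)R2 → (0, 1, 0, 3)
  clear (3,2): R3 −= (8)R2 → (0, 0, 0, 1)
pivot(3,3)=1: scale R3 → (0, 0, 0, 1)
  clear (0,3): R0 −= (8)R3 → (1, 0, 0, 0)
  clear (1,3): R1 −= (3)R3 → (0, 1, 0, 0)
  clear (2,3): R2 −= (10)R3 → (0, 0, 1, 0)

rank = 4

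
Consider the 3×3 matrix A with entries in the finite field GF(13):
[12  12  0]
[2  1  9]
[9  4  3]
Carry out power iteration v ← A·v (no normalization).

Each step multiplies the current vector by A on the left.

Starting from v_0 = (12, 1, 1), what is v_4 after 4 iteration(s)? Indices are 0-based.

v_4 = (8, 3, 8)

v_0 = (12, 1, 1).
v_1 = A·v_0 = (0, 8, 11).
v_2 = A·v_1 = (5, 3, 0).
v_3 = A·v_2 = (5, 0, 5).
v_4 = A·v_3 = (8, 3, 8).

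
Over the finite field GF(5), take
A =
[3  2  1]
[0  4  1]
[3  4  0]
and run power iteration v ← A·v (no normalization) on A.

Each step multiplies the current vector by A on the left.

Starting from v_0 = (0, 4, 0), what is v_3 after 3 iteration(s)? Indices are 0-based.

v_3 = (4, 3, 1)

v_0 = (0, 4, 0).
v_1 = A·v_0 = (3, 1, 1).
v_2 = A·v_1 = (2, 0, 3).
v_3 = A·v_2 = (4, 3, 1).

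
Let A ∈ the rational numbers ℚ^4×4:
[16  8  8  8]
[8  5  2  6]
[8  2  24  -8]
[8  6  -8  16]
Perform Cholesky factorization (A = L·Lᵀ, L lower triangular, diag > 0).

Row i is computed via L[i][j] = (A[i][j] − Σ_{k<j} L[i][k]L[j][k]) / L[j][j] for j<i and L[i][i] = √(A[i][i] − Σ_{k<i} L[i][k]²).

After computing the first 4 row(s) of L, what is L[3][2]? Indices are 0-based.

Step 1: L[0][0] = √(16) = 4.
  L[1][0] = (8) / L[0][0] = 2.
Step 2: L[1][1] = √(1) = 1.
  L[2][0] = (8) / L[0][0] = 2.
  L[2][1] = (-2) / L[1][1] = -2.
Step 3: L[2][2] = √(16) = 4.
  L[3][0] = (8) / L[0][0] = 2.
  L[3][1] = (2) / L[1][1] = 2.
  L[3][2] = (-8) / L[2][2] = -2.
Step 4: L[3][3] = √(4) = 2.

L[3][2] = -2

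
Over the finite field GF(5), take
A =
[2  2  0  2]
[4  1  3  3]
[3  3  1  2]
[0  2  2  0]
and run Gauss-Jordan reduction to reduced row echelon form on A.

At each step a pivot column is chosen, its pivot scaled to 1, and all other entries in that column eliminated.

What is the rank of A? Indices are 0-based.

rank = 3

step 1: normalize row 0 (÷2) = (1, 1, 0, 1)
  row 1: subtract 4×row0 = (0, 2, 3, 4)
  row 2: subtract 3×row0 = (0, 0, 1, 4)
step 2: normalize row 1 (÷2) = (0, 1, 4, 2)
  row 0: subtract 1×row1 = (1, 0, 1, 4)
  row 3: subtract 2×row1 = (0, 0, 4, 1)
step 3: normalize row 2 (÷1) = (0, 0, 1, 4)
  row 0: subtract 1×row2 = (1, 0, 0, 0)
  row 1: subtract 4×row2 = (0, 1, 0, 1)
  row 3: subtract 4×row2 = (0, 0, 0, 0)
skip col 3 (zero from row 3)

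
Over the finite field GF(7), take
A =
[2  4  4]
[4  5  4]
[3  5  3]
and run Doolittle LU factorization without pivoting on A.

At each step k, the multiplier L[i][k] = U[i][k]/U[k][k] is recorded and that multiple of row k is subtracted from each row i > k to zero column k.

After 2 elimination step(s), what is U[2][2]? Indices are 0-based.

U[2][2] = 3

[col 0] pivot 2
  R1 -= 2*R0 → (0, 4, 3)  (L[1][0] := 2)
  R2 -= 5*R0 → (0, 6, 4)  (L[2][0] := 5)
[col 1] pivot 4
  R2 -= 5*R1 → (0, 0, 3)  (L[2][1] := 5)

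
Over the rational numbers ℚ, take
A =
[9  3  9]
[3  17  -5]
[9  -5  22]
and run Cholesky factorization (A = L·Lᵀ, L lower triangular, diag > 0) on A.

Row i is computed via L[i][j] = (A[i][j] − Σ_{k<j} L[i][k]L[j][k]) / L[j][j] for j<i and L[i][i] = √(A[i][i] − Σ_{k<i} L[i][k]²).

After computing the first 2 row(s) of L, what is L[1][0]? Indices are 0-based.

L[1][0] = 1

Step 1: L[0][0] = √(9) = 3.
  L[1][0] = (3) / L[0][0] = 1.
Step 2: L[1][1] = √(16) = 4.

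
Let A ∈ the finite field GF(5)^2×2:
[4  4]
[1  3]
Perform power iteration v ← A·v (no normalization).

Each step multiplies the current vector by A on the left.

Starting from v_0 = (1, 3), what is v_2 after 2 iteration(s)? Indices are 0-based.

v_0 = (1, 3).
v_1 = A·v_0 = (1, 0).
v_2 = A·v_1 = (4, 1).

v_2 = (4, 1)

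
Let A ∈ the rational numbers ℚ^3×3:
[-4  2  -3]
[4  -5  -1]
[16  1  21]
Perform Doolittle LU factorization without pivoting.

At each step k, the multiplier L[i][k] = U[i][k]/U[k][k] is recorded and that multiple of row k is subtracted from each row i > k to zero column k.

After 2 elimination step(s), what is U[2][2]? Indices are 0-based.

U[2][2] = -3

[col 0] pivot -4
  R1 -= -1*R0 → (0, -3, -4)  (L[1][0] := -1)
  R2 -= -4*R0 → (0, 9, 9)  (L[2][0] := -4)
[col 1] pivot -3
  R2 -= -3*R1 → (0, 0, -3)  (L[2][1] := -3)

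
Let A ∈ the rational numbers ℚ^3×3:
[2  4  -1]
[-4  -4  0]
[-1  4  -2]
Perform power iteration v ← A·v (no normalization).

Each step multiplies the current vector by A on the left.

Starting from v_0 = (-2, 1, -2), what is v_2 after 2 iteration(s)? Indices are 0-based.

v_0 = (-2, 1, -2).
v_1 = A·v_0 = (2, 4, 10).
v_2 = A·v_1 = (10, -24, -6).

v_2 = (10, -24, -6)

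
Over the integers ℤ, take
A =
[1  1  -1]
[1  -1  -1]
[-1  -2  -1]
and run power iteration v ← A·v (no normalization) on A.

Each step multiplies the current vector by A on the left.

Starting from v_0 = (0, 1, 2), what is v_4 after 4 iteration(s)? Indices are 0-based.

v_0 = (0, 1, 2).
v_1 = A·v_0 = (-1, -3, -4).
v_2 = A·v_1 = (0, 6, 11).
v_3 = A·v_2 = (-5, -17, -23).
v_4 = A·v_3 = (1, 35, 62).

v_4 = (1, 35, 62)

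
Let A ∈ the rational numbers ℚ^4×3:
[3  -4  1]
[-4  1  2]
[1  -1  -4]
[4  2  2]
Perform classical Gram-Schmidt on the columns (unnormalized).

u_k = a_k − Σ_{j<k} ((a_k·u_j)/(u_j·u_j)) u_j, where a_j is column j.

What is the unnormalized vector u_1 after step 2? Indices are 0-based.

Step 1: u_0 = a_0 = (3, -4, 1, 4).
Step 2: u_1 = a_1 − (-3/14)·u_0 = (-47/14, 1/7, -11/14, 20/7).

u_1 = (-47/14, 1/7, -11/14, 20/7)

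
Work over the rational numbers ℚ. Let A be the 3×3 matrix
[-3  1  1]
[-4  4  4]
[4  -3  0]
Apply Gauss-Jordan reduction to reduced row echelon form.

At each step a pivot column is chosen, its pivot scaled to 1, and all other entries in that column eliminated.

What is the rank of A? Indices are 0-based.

rank = 3

step 1: normalize row 0 (÷-3) = (1, -1/3, -1/3)
  row 1: subtract -4×row0 = (0, 8/3, 8/3)
  row 2: subtract 4×row0 = (0, -5/3, 4/3)
step 2: normalize row 1 (÷8/3) = (0, 1, 1)
  row 0: subtract -1/3×row1 = (1, 0, 0)
  row 2: subtract -5/3×row1 = (0, 0, 3)
step 3: normalize row 2 (÷3) = (0, 0, 1)
  row 1: subtract 1×row2 = (0, 1, 0)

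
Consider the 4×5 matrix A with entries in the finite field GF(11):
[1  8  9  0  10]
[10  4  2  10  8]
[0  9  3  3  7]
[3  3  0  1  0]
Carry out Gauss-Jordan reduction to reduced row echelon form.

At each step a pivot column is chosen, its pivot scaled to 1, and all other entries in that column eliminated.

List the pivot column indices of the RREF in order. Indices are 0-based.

pivot(0,0)=1: scale R0 → (1, 8, 9, 0, 10)
  clear (1,0): R1 −= (10)R0 → (0, 1, 0, 10, 7)
  clear (3,0): R3 −= (3)R0 → (0, 1, 6, 1, 3)
pivot(1,1)=1: scale R1 → (0, 1, 0, 10, 7)
  clear (0,1): R0 −= (8)R1 → (1, 0, 9, 8, 9)
  clear (2,1): R2 −= (9)R1 → (0, 0, 3, 1, 10)
  clear (3,1): R3 −= (1)R1 → (0, 0, 6, 2, 7)
pivot(2,2)=3: scale R2 → (0, 0, 1, 4, 7)
  clear (0,2): R0 −= (9)R2 → (1, 0, 0, 5, 1)
  clear (3,2): R3 −= (6)R2 → (0, 0, 0, 0, 9)
col 3: no nonzero at/below row 3; advance.
pivot(3,4)=9: scale R3 → (0, 0, 0, 0, 1)
  clear (0,4): R0 −= (1)R3 → (1, 0, 0, 5, 0)
  clear (1,4): R1 −= (7)R3 → (0, 1, 0, 10, 0)
  clear (2,4): R2 −= (7)R3 → (0, 0, 1, 4, 0)

pivot columns: 0, 1, 2, 4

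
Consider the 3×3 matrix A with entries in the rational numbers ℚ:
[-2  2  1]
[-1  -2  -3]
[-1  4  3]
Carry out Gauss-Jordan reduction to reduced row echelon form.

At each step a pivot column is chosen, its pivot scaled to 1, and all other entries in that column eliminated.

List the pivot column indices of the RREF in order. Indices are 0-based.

step 1: normalize row 0 (÷-2) = (1, -1, -1/2)
  row 1: subtract -1×row0 = (0, -3, -7/2)
  row 2: subtract -1×row0 = (0, 3, 5/2)
step 2: normalize row 1 (÷-3) = (0, 1, 7/6)
  row 0: subtract -1×row1 = (1, 0, 2/3)
  row 2: subtract 3×row1 = (0, 0, -1)
step 3: normalize row 2 (÷-1) = (0, 0, 1)
  row 0: subtract 2/3×row2 = (1, 0, 0)
  row 1: subtract 7/6×row2 = (0, 1, 0)

pivot columns: 0, 1, 2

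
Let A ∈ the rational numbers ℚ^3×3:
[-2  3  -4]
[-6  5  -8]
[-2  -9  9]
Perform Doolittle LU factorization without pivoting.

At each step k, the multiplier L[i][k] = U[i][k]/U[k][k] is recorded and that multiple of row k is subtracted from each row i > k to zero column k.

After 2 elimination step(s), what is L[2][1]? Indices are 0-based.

k=0: U[0][0]=-2
  eliminate (1,0): mult=3, new row 1: (0, -4, 4); set L[1][0]=3
  eliminate (2,0): mult=1, new row 2: (0, -12, 13); set L[2][0]=1
k=1: U[1][1]=-4
  eliminate (2,1): mult=3, new row 2: (0, 0, 1); set L[2][1]=3

L[2][1] = 3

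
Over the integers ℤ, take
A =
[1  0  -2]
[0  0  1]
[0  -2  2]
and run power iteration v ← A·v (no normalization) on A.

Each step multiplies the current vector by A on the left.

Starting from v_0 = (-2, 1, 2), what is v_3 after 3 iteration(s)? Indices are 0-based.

v_3 = (-10, 0, -4)

v_0 = (-2, 1, 2).
v_1 = A·v_0 = (-6, 2, 2).
v_2 = A·v_1 = (-10, 2, 0).
v_3 = A·v_2 = (-10, 0, -4).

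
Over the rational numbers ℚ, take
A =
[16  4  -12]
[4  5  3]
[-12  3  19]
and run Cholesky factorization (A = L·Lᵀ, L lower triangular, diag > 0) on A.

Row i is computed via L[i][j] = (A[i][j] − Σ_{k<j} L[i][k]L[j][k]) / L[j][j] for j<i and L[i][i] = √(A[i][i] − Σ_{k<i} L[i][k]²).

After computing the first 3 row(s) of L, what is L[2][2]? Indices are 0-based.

Step 1: L[0][0] = √(16) = 4.
  L[1][0] = (4) / L[0][0] = 1.
Step 2: L[1][1] = √(4) = 2.
  L[2][0] = (-12) / L[0][0] = -3.
  L[2][1] = (6) / L[1][1] = 3.
Step 3: L[2][2] = √(1) = 1.

L[2][2] = 1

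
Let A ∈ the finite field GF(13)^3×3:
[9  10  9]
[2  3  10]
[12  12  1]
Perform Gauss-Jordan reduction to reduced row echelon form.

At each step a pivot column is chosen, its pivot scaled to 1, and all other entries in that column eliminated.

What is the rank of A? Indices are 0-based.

step 1: normalize row 0 (÷9) = (1, 4, 1)
  row 1: subtract 2×row0 = (0, 8, 8)
  row 2: subtract 12×row0 = (0, 3, 2)
step 2: normalize row 1 (÷8) = (0, 1, 1)
  row 0: subtract 4×row1 = (1, 0, 10)
  row 2: subtract 3×row1 = (0, 0, 12)
step 3: normalize row 2 (÷12) = (0, 0, 1)
  row 0: subtract 10×row2 = (1, 0, 0)
  row 1: subtract 1×row2 = (0, 1, 0)

rank = 3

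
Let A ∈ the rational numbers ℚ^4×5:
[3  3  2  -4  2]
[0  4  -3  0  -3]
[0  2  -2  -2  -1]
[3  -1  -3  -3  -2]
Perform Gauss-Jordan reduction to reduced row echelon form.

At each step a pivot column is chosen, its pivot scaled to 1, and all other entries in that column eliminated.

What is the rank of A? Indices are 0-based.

[1] R0 /= 3  ⇒  (1, 1, 2/3, -4/3, 2/3)
     R3 -= 3·R0  ⇒  (0, -4, -5, 1, -4)
[2] R1 /= 4  ⇒  (0, 1, -3/4, 0, -3/4)
     R0 -= 1·R1  ⇒  (1, 0, 17/12, -4/3, 17/12)
     R2 -= 2·R1  ⇒  (0, 0, -1/2, -2, 1/2)
     R3 -= -4·R1  ⇒  (0, 0, -8, 1, -7)
[3] R2 /= -1/2  ⇒  (0, 0, 1, 4, -1)
     R0 -= 17/12·R2  ⇒  (1, 0, 0, -7, 17/6)
     R1 -= -3/4·R2  ⇒  (0, 1, 0, 3, -3/2)
     R3 -= -8·R2  ⇒  (0, 0, 0, 33, -15)
[4] R3 /= 33  ⇒  (0, 0, 0, 1, -5/11)
     R0 -= -7·R3  ⇒  (1, 0, 0, 0, -23/66)
     R1 -= 3·R3  ⇒  (0, 1, 0, 0, -3/22)
     R2 -= 4·R3  ⇒  (0, 0, 1, 0, 9/11)

rank = 4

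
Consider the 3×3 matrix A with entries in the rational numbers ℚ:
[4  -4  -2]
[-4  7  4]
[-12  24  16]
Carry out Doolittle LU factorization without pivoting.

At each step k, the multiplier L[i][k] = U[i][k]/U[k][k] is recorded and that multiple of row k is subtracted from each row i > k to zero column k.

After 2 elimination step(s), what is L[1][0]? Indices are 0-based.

L[1][0] = -1

Step 1: pivot at (0,0) is 4.
  row1 ← row1 − (-1)·row0  ⇒  L[1][0]=-1, U row1=(0, 3, 2)
  row2 ← row2 − (-3)·row0  ⇒  L[2][0]=-3, U row2=(0, 12, 10)
Step 2: pivot at (1,1) is 3.
  row2 ← row2 − (4)·row1  ⇒  L[2][1]=4, U row2=(0, 0, 2)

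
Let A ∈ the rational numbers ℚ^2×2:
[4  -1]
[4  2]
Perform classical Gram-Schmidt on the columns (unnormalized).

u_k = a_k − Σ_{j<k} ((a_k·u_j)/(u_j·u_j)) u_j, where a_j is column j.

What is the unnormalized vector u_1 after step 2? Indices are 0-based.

Step 1: u_0 = a_0 = (4, 4).
Step 2: u_1 = a_1 − (1/8)·u_0 = (-3/2, 3/2).

u_1 = (-3/2, 3/2)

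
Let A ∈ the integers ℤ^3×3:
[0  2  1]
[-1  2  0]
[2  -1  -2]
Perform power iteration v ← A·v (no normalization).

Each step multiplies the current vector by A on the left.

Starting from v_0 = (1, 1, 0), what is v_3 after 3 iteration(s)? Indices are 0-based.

v_3 = (1, -3, 4)

v_0 = (1, 1, 0).
v_1 = A·v_0 = (2, 1, 1).
v_2 = A·v_1 = (3, 0, 1).
v_3 = A·v_2 = (1, -3, 4).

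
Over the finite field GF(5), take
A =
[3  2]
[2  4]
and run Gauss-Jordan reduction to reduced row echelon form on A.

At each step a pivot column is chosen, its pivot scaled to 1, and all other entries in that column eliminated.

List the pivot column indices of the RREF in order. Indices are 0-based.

pivot columns: 0, 1

pivot(0,0)=3: scale R0 → (1, 4)
  clear (1,0): R1 −= (2)R0 → (0, 1)
pivot(1,1)=1: scale R1 → (0, 1)
  clear (0,1): R0 −= (4)R1 → (1, 0)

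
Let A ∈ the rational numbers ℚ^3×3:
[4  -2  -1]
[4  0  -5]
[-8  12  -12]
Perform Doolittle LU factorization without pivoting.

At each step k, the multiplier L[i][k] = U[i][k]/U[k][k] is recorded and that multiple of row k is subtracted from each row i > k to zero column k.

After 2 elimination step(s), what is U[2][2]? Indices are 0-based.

Step 1: pivot at (0,0) is 4.
  row1 ← row1 − (1)·row0  ⇒  L[1][0]=1, U row1=(0, 2, -4)
  row2 ← row2 − (-2)·row0  ⇒  L[2][0]=-2, U row2=(0, 8, -14)
Step 2: pivot at (1,1) is 2.
  row2 ← row2 − (4)·row1  ⇒  L[2][1]=4, U row2=(0, 0, 2)

U[2][2] = 2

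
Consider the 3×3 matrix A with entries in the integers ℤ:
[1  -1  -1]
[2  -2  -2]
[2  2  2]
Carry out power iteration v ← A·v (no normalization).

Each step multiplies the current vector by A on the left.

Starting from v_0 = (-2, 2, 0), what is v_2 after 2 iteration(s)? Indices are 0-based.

v_0 = (-2, 2, 0).
v_1 = A·v_0 = (-4, -8, 0).
v_2 = A·v_1 = (4, 8, -24).

v_2 = (4, 8, -24)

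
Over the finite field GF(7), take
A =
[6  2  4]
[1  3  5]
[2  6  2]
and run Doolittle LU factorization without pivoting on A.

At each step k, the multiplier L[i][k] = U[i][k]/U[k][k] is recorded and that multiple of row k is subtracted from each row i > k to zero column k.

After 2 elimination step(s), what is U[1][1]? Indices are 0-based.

U[1][1] = 5

[col 0] pivot 6
  R1 -= 6*R0 → (0, 5, 2)  (L[1][0] := 6)
  R2 -= 5*R0 → (0, 3, 3)  (L[2][0] := 5)
[col 1] pivot 5
  R2 -= 2*R1 → (0, 0, 6)  (L[2][1] := 2)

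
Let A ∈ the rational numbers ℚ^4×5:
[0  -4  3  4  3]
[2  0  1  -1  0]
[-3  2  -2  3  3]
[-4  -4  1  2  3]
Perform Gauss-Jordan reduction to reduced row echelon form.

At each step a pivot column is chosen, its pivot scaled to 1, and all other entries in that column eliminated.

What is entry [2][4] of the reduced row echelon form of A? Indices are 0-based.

[1] R0 <-> R1
[1] R0 /= 2  ⇒  (1, 0, 1/2, -1/2, 0)
     R2 -= -3·R0  ⇒  (0, 2, -1/2, 3/2, 3)
     R3 -= -4·R0  ⇒  (0, -4, 3, 0, 3)
[2] R1 /= -4  ⇒  (0, 1, -3/4, -1, -3/4)
     R2 -= 2·R1  ⇒  (0, 0, 1, 7/2, 9/2)
     R3 -= -4·R1  ⇒  (0, 0, 0, -4, 0)
[3] R2 /= 1  ⇒  (0, 0, 1, 7/2, 9/2)
     R0 -= 1/2·R2  ⇒  (1, 0, 0, -9/4, -9/4)
     R1 -= -3/4·R2  ⇒  (0, 1, 0, 13/8, 21/8)
[4] R3 /= -4  ⇒  (0, 0, 0, 1, 0)
     R0 -= -9/4·R3  ⇒  (1, 0, 0, 0, -9/4)
     R1 -= 13/8·R3  ⇒  (0, 1, 0, 0, 21/8)
     R2 -= 7/2·R3  ⇒  (0, 0, 1, 0, 9/2)

M[2][4] = 9/2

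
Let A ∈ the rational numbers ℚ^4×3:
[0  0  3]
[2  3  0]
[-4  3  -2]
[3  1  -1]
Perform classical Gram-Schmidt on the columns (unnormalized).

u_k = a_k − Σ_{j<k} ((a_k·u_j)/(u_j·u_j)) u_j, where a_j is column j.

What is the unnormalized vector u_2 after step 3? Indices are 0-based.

u_2 = (3, 208/271, -112/271, -288/271)

Step 1: u_0 = a_0 = (0, 2, -4, 3).
Step 2: u_1 = a_1 − (-3/29)·u_0 = (0, 93/29, 75/29, 38/29).
Step 3: u_2 = a_2 − (5/29)·u_0 − (-94/271)·u_1 = (3, 208/271, -112/271, -288/271).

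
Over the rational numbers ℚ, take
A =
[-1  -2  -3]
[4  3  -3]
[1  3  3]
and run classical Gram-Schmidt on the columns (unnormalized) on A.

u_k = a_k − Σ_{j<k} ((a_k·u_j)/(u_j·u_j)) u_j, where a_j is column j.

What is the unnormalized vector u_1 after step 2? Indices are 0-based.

Step 1: u_0 = a_0 = (-1, 4, 1).
Step 2: u_1 = a_1 − (17/18)·u_0 = (-19/18, -7/9, 37/18).

u_1 = (-19/18, -7/9, 37/18)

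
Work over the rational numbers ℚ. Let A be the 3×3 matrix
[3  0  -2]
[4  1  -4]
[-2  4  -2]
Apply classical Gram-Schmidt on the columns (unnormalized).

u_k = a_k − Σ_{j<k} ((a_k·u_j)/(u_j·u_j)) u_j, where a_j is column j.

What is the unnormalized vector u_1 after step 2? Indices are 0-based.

u_1 = (12/29, 45/29, 108/29)

Step 1: u_0 = a_0 = (3, 4, -2).
Step 2: u_1 = a_1 − (-4/29)·u_0 = (12/29, 45/29, 108/29).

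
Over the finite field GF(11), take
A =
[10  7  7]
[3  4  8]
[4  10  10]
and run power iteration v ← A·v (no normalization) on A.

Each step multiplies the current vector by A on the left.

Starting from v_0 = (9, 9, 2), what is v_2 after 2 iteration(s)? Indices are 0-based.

v_0 = (9, 9, 2).
v_1 = A·v_0 = (2, 2, 3).
v_2 = A·v_1 = (0, 5, 3).

v_2 = (0, 5, 3)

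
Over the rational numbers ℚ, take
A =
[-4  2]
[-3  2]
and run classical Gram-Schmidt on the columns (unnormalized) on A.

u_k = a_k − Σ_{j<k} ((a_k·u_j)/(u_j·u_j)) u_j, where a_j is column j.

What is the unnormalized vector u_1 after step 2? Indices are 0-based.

Step 1: u_0 = a_0 = (-4, -3).
Step 2: u_1 = a_1 − (-14/25)·u_0 = (-6/25, 8/25).

u_1 = (-6/25, 8/25)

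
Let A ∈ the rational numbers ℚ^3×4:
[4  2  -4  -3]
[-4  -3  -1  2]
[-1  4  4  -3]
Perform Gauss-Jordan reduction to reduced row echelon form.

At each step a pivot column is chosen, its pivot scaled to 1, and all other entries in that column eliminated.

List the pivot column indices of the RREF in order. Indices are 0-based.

step 1: normalize row 0 (÷4) = (1, 1/2, -1, -3/4)
  row 1: subtract -4×row0 = (0, -1, -5, -1)
  row 2: subtract -1×row0 = (0, 9/2, 3, -15/4)
step 2: normalize row 1 (÷-1) = (0, 1, 5, 1)
  row 0: subtract 1/2×row1 = (1, 0, -7/2, -5/4)
  row 2: subtract 9/2×row1 = (0, 0, -39/2, -33/4)
step 3: normalize row 2 (÷-39/2) = (0, 0, 1, 11/26)
  row 0: subtract -7/2×row2 = (1, 0, 0, 3/13)
  row 1: subtract 5×row2 = (0, 1, 0, -29/26)

pivot columns: 0, 1, 2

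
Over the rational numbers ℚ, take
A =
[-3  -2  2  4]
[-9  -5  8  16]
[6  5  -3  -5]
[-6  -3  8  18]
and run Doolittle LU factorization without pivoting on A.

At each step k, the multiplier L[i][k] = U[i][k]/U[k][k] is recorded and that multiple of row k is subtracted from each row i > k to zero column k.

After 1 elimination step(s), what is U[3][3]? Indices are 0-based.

U[3][3] = 10

[col 0] pivot -3
  R1 -= 3*R0 → (0, 1, 2, 4)  (L[1][0] := 3)
  R2 -= -2*R0 → (0, 1, 1, 3)  (L[2][0] := -2)
  R3 -= 2*R0 → (0, 1, 4, 10)  (L[3][0] := 2)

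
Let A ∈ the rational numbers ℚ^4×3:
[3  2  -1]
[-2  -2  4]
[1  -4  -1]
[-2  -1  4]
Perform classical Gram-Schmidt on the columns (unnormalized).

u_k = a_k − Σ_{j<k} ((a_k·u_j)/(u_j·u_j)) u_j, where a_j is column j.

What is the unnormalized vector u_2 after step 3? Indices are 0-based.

Step 1: u_0 = a_0 = (3, -2, 1, -2).
Step 2: u_1 = a_1 − (4/9)·u_0 = (2/3, -10/9, -40/9, -1/9).
Step 3: u_2 = a_2 − (-10/9)·u_0 − (-10/193)·u_1 = (457/193, 332/193, -23/193, 342/193).

u_2 = (457/193, 332/193, -23/193, 342/193)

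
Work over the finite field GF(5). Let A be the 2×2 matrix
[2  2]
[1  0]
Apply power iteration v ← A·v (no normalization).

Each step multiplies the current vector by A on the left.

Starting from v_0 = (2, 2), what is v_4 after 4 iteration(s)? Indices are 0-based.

v_0 = (2, 2).
v_1 = A·v_0 = (3, 2).
v_2 = A·v_1 = (0, 3).
v_3 = A·v_2 = (1, 0).
v_4 = A·v_3 = (2, 1).

v_4 = (2, 1)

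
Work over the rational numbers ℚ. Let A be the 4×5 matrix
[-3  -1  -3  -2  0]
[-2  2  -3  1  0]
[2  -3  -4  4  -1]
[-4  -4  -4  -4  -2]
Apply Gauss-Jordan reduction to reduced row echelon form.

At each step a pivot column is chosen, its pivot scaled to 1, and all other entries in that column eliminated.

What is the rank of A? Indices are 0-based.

pivot(0,0)=-3: scale R0 → (1, 1/3, 1, 2/3, 0)
  clear (1,0): R1 −= (-2)R0 → (0, 8/3, -1, 7/3, 0)
  clear (2,0): R2 −= (2)R0 → (0, -11/3, -6, 8/3, -1)
  clear (3,0): R3 −= (-4)R0 → (0, -8/3, 0, -4/3, -2)
pivot(1,1)=8/3: scale R1 → (0, 1, -3/8, 7/8, 0)
  clear (0,1): R0 −= (1/3)R1 → (1, 0, 9/8, 3/8, 0)
  clear (2,1): R2 −= (-11/3)R1 → (0, 0, -59/8, 47/8, -1)
  clear (3,1): R3 −= (-8/3)R1 → (0, 0, -1, 1, -2)
pivot(2,2)=-59/8: scale R2 → (0, 0, 1, -47/59, 8/59)
  clear (0,2): R0 −= (9/8)R2 → (1, 0, 0, 75/59, -9/59)
  clear (1,2): R1 −= (-3/8)R2 → (0, 1, 0, 34/59, 3/59)
  clear (3,2): R3 −= (-1)R2 → (0, 0, 0, 12/59, -110/59)
pivot(3,3)=12/59: scale R3 → (0, 0, 0, 1, -55/6)
  clear (0,3): R0 −= (75/59)R3 → (1, 0, 0, 0, 23/2)
  clear (1,3): R1 −= (34/59)R3 → (0, 1, 0, 0, 16/3)
  clear (2,3): R2 −= (-47/59)R3 → (0, 0, 1, 0, -43/6)

rank = 4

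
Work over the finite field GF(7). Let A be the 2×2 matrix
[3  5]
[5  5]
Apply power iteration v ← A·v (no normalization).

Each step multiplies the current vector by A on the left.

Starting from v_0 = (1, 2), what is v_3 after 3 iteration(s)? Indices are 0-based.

v_3 = (6, 3)

v_0 = (1, 2).
v_1 = A·v_0 = (6, 1).
v_2 = A·v_1 = (2, 0).
v_3 = A·v_2 = (6, 3).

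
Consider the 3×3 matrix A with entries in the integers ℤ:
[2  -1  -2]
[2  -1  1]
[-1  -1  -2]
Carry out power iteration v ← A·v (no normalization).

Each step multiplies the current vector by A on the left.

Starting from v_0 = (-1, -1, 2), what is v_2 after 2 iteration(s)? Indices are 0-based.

v_0 = (-1, -1, 2).
v_1 = A·v_0 = (-5, 1, -2).
v_2 = A·v_1 = (-7, -13, 8).

v_2 = (-7, -13, 8)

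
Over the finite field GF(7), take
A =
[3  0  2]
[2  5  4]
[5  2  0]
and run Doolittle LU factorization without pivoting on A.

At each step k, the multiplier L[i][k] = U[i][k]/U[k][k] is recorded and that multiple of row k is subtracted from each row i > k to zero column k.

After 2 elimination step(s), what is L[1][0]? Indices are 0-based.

L[1][0] = 3

Step 1: pivot at (0,0) is 3.
  row1 ← row1 − (3)·row0  ⇒  L[1][0]=3, U row1=(0, 5, 5)
  row2 ← row2 − (4)·row0  ⇒  L[2][0]=4, U row2=(0, 2, 6)
Step 2: pivot at (1,1) is 5.
  row2 ← row2 − (6)·row1  ⇒  L[2][1]=6, U row2=(0, 0, 4)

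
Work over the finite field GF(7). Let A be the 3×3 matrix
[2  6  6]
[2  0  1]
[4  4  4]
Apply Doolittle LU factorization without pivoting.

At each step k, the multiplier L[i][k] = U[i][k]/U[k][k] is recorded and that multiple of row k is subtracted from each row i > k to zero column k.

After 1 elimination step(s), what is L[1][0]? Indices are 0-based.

L[1][0] = 1

k=0: U[0][0]=2
  eliminate (1,0): mult=1, new row 1: (0, 1, 2); set L[1][0]=1
  eliminate (2,0): mult=2, new row 2: (0, 6, 6); set L[2][0]=2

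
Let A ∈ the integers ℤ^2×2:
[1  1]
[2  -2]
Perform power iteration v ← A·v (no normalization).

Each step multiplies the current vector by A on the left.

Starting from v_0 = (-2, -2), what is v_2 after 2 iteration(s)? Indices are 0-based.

v_2 = (-4, -8)

v_0 = (-2, -2).
v_1 = A·v_0 = (-4, 0).
v_2 = A·v_1 = (-4, -8).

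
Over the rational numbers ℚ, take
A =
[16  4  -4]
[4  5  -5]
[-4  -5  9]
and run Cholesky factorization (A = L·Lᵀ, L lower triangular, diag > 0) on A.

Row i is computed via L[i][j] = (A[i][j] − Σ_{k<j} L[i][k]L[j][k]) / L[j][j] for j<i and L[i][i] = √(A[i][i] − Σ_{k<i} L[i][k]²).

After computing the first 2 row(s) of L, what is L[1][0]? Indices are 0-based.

Step 1: L[0][0] = √(16) = 4.
  L[1][0] = (4) / L[0][0] = 1.
Step 2: L[1][1] = √(4) = 2.

L[1][0] = 1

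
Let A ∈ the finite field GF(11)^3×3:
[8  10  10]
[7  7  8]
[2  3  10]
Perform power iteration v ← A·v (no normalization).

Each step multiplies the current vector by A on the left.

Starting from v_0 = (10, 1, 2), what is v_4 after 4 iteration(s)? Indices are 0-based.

v_4 = (0, 7, 0)

v_0 = (10, 1, 2).
v_1 = A·v_0 = (0, 5, 10).
v_2 = A·v_1 = (7, 5, 5).
v_3 = A·v_2 = (2, 3, 2).
v_4 = A·v_3 = (0, 7, 0).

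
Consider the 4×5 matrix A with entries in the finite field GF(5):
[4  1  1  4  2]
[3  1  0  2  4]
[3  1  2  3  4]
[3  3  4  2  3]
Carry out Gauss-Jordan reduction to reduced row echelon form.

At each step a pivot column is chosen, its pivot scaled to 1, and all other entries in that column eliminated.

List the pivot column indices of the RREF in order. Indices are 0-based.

pivot columns: 0, 1, 2, 3

pivot(0,0)=4: scale R0 → (1, 4, 4, 1, 3)
  clear (1,0): R1 −= (3)R0 → (0, 4, 3, 4, 0)
  clear (2,0): R2 −= (3)R0 → (0, 4, 0, 0, 0)
  clear (3,0): R3 −= (3)R0 → (0, 1, 2, 4, 4)
pivot(1,1)=4: scale R1 → (0, 1, 2, 1, 0)
  clear (0,1): R0 −= (4)R1 → (1, 0, 1, 2, 3)
  clear (2,1): R2 −= (4)R1 → (0, 0, 2, 1, 0)
  clear (3,1): R3 −= (1)R1 → (0, 0, 0, 3, 4)
pivot(2,2)=2: scale R2 → (0, 0, 1, 3, 0)
  clear (0,2): R0 −= (1)R2 → (1, 0, 0, 4, 3)
  clear (1,2): R1 −= (2)R2 → (0, 1, 0, 0, 0)
pivot(3,3)=3: scale R3 → (0, 0, 0, 1, 3)
  clear (0,3): R0 −= (4)R3 → (1, 0, 0, 0, 1)
  clear (2,3): R2 −= (3)R3 → (0, 0, 1, 0, 1)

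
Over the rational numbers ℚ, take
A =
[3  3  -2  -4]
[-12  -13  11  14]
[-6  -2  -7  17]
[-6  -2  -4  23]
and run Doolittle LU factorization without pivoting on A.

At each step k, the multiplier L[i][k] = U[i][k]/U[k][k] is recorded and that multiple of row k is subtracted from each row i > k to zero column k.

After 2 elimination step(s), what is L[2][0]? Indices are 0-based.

L[2][0] = -2

k=0: U[0][0]=3
  eliminate (1,0): mult=-4, new row 1: (0, -1, 3, -2); set L[1][0]=-4
  eliminate (2,0): mult=-2, new row 2: (0, 4, -11, 9); set L[2][0]=-2
  eliminate (3,0): mult=-2, new row 3: (0, 4, -8, 15); set L[3][0]=-2
k=1: U[1][1]=-1
  eliminate (2,1): mult=-4, new row 2: (0, 0, 1, 1); set L[2][1]=-4
  eliminate (3,1): mult=-4, new row 3: (0, 0, 4, 7); set L[3][1]=-4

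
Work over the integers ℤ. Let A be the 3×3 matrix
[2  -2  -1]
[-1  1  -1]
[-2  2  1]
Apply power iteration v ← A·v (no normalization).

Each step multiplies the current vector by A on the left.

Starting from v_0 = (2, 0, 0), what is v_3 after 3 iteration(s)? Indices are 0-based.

v_3 = (52, -2, -52)

v_0 = (2, 0, 0).
v_1 = A·v_0 = (4, -2, -4).
v_2 = A·v_1 = (16, -2, -16).
v_3 = A·v_2 = (52, -2, -52).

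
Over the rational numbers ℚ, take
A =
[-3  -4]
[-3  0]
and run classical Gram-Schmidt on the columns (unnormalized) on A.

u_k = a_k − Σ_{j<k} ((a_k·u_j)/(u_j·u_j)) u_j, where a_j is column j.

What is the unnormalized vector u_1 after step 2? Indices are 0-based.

u_1 = (-2, 2)

Step 1: u_0 = a_0 = (-3, -3).
Step 2: u_1 = a_1 − (2/3)·u_0 = (-2, 2).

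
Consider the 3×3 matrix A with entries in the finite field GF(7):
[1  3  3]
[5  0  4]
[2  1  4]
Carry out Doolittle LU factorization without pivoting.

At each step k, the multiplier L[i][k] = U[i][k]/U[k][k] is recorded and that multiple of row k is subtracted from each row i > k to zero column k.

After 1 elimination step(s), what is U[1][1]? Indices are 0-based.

Step 1: pivot at (0,0) is 1.
  row1 ← row1 − (5)·row0  ⇒  L[1][0]=5, U row1=(0, 6, 3)
  row2 ← row2 − (2)·row0  ⇒  L[2][0]=2, U row2=(0, 2, 5)

U[1][1] = 6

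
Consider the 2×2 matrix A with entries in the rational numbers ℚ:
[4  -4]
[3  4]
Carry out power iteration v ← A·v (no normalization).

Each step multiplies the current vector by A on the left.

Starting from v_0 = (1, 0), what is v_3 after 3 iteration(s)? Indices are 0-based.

v_3 = (-80, 108)

v_0 = (1, 0).
v_1 = A·v_0 = (4, 3).
v_2 = A·v_1 = (4, 24).
v_3 = A·v_2 = (-80, 108).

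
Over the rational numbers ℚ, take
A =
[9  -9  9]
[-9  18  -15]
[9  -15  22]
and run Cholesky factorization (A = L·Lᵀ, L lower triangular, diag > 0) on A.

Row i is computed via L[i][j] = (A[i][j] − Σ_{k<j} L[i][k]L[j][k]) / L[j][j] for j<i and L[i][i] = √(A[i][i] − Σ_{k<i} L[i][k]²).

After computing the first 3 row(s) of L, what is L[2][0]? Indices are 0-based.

L[2][0] = 3

Step 1: L[0][0] = √(9) = 3.
  L[1][0] = (-9) / L[0][0] = -3.
Step 2: L[1][1] = √(9) = 3.
  L[2][0] = (9) / L[0][0] = 3.
  L[2][1] = (-6) / L[1][1] = -2.
Step 3: L[2][2] = √(9) = 3.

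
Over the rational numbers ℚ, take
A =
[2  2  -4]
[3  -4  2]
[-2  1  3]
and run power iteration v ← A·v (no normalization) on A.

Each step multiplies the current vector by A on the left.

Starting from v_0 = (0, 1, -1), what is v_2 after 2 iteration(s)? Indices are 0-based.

v_2 = (8, 38, -24)

v_0 = (0, 1, -1).
v_1 = A·v_0 = (6, -6, -2).
v_2 = A·v_1 = (8, 38, -24).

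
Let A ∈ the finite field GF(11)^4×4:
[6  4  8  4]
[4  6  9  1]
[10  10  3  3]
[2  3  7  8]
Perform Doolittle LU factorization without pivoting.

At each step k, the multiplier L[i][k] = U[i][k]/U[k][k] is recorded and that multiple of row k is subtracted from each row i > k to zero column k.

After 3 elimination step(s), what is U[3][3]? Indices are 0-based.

U[3][3] = 4

[col 0] pivot 6
  R1 -= 8*R0 → (0, 7, 0, 2)  (L[1][0] := 8)
  R2 -= 9*R0 → (0, 7, 8, 0)  (L[2][0] := 9)
  R3 -= 4*R0 → (0, 9, 8, 3)  (L[3][0] := 4)
[col 1] pivot 7
  R2 -= 1*R1 → (0, 0, 8, 9)  (L[2][1] := 1)
  R3 -= 6*R1 → (0, 0, 8, 2)  (L[3][1] := 6)
[col 2] pivot 8
  R3 -= 1*R2 → (0, 0, 0, 4)  (L[3][2] := 1)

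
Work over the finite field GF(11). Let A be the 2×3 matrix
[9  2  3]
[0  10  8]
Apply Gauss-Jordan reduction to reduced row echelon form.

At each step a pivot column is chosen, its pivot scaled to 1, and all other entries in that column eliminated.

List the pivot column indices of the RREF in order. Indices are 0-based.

[1] R0 /= 9  ⇒  (1, 10, 4)
[2] R1 /= 10  ⇒  (0, 1, 3)
     R0 -= 10·R1  ⇒  (1, 0, 7)

pivot columns: 0, 1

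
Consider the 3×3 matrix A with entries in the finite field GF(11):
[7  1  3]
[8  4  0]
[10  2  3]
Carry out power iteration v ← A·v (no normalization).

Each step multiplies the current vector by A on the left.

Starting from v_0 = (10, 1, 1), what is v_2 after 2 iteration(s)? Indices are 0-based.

v_0 = (10, 1, 1).
v_1 = A·v_0 = (8, 7, 6).
v_2 = A·v_1 = (4, 4, 2).

v_2 = (4, 4, 2)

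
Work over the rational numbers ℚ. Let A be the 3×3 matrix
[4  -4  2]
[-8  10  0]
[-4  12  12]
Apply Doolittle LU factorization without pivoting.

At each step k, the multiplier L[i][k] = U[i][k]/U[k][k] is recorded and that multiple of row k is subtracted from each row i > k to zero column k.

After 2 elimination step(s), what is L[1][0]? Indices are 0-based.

L[1][0] = -2

[col 0] pivot 4
  R1 -= -2*R0 → (0, 2, 4)  (L[1][0] := -2)
  R2 -= -1*R0 → (0, 8, 14)  (L[2][0] := -1)
[col 1] pivot 2
  R2 -= 4*R1 → (0, 0, -2)  (L[2][1] := 4)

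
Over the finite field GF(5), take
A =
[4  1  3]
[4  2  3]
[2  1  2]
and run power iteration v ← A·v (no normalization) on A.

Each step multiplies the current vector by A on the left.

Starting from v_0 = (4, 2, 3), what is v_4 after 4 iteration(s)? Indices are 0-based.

v_4 = (1, 4, 4)

v_0 = (4, 2, 3).
v_1 = A·v_0 = (2, 4, 1).
v_2 = A·v_1 = (0, 4, 0).
v_3 = A·v_2 = (4, 3, 4).
v_4 = A·v_3 = (1, 4, 4).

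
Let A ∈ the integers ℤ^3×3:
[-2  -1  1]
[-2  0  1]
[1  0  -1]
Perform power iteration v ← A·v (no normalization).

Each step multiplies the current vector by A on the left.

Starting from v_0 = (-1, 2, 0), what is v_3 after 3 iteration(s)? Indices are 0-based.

v_3 = (8, 7, -4)

v_0 = (-1, 2, 0).
v_1 = A·v_0 = (0, 2, -1).
v_2 = A·v_1 = (-3, -1, 1).
v_3 = A·v_2 = (8, 7, -4).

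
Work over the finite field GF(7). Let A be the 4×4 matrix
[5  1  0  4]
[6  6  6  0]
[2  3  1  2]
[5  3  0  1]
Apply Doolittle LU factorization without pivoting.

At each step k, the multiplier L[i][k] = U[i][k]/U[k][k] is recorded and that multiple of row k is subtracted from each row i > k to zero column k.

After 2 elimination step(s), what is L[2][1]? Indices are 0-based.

L[2][1] = 2

[col 0] pivot 5
  R1 -= 4*R0 → (0, 2, 6, 5)  (L[1][0] := 4)
  R2 -= 6*R0 → (0, 4, 1, 6)  (L[2][0] := 6)
  R3 -= 1*R0 → (0, 2, 0, 4)  (L[3][0] := 1)
[col 1] pivot 2
  R2 -= 2*R1 → (0, 0, 3, 3)  (L[2][1] := 2)
  R3 -= 1*R1 → (0, 0, 1, 6)  (L[3][1] := 1)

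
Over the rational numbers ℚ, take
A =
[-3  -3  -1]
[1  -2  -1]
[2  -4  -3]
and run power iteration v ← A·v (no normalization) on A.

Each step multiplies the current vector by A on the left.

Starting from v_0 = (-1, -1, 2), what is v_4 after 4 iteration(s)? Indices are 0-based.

v_0 = (-1, -1, 2).
v_1 = A·v_0 = (4, -1, -4).
v_2 = A·v_1 = (-5, 10, 24).
v_3 = A·v_2 = (-39, -49, -122).
v_4 = A·v_3 = (386, 181, 484).

v_4 = (386, 181, 484)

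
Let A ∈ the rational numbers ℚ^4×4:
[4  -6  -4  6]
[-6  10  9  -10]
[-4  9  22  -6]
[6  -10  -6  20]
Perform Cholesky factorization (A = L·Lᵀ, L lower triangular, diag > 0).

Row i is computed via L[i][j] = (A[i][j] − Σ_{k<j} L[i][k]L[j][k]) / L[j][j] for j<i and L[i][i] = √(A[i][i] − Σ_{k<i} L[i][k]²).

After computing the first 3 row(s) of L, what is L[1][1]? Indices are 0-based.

L[1][1] = 1

Step 1: L[0][0] = √(4) = 2.
  L[1][0] = (-6) / L[0][0] = -3.
Step 2: L[1][1] = √(1) = 1.
  L[2][0] = (-4) / L[0][0] = -2.
  L[2][1] = (3) / L[1][1] = 3.
Step 3: L[2][2] = √(9) = 3.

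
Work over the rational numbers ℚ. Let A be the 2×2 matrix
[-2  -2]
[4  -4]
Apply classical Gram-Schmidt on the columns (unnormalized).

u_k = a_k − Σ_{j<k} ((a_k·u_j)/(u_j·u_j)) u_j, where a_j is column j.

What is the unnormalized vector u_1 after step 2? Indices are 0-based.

Step 1: u_0 = a_0 = (-2, 4).
Step 2: u_1 = a_1 − (-3/5)·u_0 = (-16/5, -8/5).

u_1 = (-16/5, -8/5)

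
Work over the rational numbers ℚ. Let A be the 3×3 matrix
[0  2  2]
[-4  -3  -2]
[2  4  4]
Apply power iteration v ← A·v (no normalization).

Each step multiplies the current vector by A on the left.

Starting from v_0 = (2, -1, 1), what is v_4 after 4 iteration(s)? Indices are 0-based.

v_4 = (2, -19, 8)

v_0 = (2, -1, 1).
v_1 = A·v_0 = (0, -7, 4).
v_2 = A·v_1 = (-6, 13, -12).
v_3 = A·v_2 = (2, 9, -8).
v_4 = A·v_3 = (2, -19, 8).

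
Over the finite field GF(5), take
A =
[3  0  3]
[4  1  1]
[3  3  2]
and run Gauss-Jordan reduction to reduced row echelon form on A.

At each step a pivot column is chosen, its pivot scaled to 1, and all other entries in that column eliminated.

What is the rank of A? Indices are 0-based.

pivot(0,0)=3: scale R0 → (1, 0, 1)
  clear (1,0): R1 −= (4)R0 → (0, 1, 2)
  clear (2,0): R2 −= (3)R0 → (0, 3, 4)
pivot(1,1)=1: scale R1 → (0, 1, 2)
  clear (2,1): R2 −= (3)R1 → (0, 0, 3)
pivot(2,2)=3: scale R2 → (0, 0, 1)
  clear (0,2): R0 −= (1)R2 → (1, 0, 0)
  clear (1,2): R1 −= (2)R2 → (0, 1, 0)

rank = 3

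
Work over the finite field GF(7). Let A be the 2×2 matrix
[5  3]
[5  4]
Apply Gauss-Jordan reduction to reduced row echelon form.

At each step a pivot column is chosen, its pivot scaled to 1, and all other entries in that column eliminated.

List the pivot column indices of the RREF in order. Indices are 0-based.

[1] R0 /= 5  ⇒  (1, 2)
     R1 -= 5·R0  ⇒  (0, 1)
[2] R1 /= 1  ⇒  (0, 1)
     R0 -= 2·R1  ⇒  (1, 0)

pivot columns: 0, 1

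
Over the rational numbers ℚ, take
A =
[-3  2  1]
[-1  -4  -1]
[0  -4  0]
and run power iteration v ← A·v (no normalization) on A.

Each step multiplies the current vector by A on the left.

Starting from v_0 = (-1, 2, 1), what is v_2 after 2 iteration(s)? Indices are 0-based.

v_0 = (-1, 2, 1).
v_1 = A·v_0 = (8, -8, -8).
v_2 = A·v_1 = (-48, 32, 32).

v_2 = (-48, 32, 32)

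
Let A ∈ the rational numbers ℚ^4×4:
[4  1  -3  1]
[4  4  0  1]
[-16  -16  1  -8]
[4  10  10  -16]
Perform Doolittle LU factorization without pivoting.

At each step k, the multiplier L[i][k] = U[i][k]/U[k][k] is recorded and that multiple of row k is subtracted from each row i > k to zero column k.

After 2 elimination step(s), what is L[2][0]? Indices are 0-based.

k=0: U[0][0]=4
  eliminate (1,0): mult=1, new row 1: (0, 3, 3, 0); set L[1][0]=1
  eliminate (2,0): mult=-4, new row 2: (0, -12, -11, -4); set L[2][0]=-4
  eliminate (3,0): mult=1, new row 3: (0, 9, 13, -17); set L[3][0]=1
k=1: U[1][1]=3
  eliminate (2,1): mult=-4, new row 2: (0, 0, 1, -4); set L[2][1]=-4
  eliminate (3,1): mult=3, new row 3: (0, 0, 4, -17); set L[3][1]=3

L[2][0] = -4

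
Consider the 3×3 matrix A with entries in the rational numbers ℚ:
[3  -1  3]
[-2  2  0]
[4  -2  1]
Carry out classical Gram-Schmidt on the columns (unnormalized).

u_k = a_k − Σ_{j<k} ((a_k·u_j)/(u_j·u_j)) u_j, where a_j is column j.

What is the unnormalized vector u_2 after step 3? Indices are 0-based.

Step 1: u_0 = a_0 = (3, -2, 4).
Step 2: u_1 = a_1 − (-15/29)·u_0 = (16/29, 28/29, 2/29).
Step 3: u_2 = a_2 − (13/29)·u_0 − (25/18)·u_1 = (8/9, -4/9, -8/9).

u_2 = (8/9, -4/9, -8/9)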